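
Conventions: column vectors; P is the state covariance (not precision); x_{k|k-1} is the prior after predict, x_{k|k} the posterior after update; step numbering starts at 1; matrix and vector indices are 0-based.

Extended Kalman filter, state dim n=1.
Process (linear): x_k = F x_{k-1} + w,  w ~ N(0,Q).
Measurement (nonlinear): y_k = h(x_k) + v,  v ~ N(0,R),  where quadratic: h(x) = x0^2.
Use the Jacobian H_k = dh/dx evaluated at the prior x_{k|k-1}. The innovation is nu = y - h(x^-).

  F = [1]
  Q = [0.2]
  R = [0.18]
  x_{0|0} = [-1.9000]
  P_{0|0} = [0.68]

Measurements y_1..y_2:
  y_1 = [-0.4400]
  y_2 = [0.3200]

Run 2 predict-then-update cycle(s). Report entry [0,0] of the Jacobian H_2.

H_jac[0,0] = -1.6982

step 1: x^-=[-1.9000]  P^-=[0.8800]  H_jac=[-3.8000]  S=[12.8872]  K=[-0.2595]  nu=[-4.0500]  x^+=[-0.8491]  P^+=[0.0123]
step 2: x^-=[-0.8491]  P^-=[0.2123]  H_jac=[-1.6982]  S=[0.7922]  K=[-0.4551]  nu=[-0.4010]  x^+=[-0.6666]  P^+=[0.0482]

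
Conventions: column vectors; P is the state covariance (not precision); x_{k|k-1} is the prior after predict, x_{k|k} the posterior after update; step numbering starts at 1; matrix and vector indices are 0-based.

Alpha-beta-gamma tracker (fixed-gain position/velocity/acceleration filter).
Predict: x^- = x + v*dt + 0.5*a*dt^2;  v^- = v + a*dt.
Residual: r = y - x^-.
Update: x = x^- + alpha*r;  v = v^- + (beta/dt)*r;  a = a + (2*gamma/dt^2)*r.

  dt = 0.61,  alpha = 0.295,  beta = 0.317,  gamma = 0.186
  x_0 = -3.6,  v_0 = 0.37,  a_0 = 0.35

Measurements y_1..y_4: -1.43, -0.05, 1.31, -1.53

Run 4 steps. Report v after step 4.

v_post = 3.6126

step 1: x_pred=-3.3092  r=1.8792  x^+=-2.7548  v^+=1.5601  a^+=2.2287
step 2: x_pred=-1.3885  r=1.3385  x^+=-0.9937  v^+=3.6152  a^+=3.5669
step 3: x_pred=1.8752  r=-0.5652  x^+=1.7085  v^+=5.4972  a^+=3.0018
step 4: x_pred=5.6203  r=-7.1503  x^+=3.5109  v^+=3.6126  a^+=-4.1465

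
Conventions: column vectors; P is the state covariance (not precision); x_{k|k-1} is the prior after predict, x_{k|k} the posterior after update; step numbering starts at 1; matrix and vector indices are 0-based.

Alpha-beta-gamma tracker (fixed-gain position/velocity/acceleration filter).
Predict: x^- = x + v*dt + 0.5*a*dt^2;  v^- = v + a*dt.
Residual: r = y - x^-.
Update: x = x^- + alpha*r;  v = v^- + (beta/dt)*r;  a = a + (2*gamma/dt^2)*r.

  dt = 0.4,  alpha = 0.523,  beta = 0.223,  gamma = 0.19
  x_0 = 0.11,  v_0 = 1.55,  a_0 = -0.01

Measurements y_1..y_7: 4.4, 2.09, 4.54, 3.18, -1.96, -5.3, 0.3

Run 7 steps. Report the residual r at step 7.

resid = 14.4453

step 1: x_pred=0.7292  r=3.6708  x^+=2.6490  v^+=3.5925  a^+=8.7081
step 2: x_pred=4.7827  r=-2.6927  x^+=3.3744  v^+=5.5746  a^+=2.3131
step 3: x_pred=5.7893  r=-1.2493  x^+=5.1359  v^+=5.8033  a^+=-0.6540
step 4: x_pred=7.4049  r=-4.2249  x^+=5.1953  v^+=3.1863  a^+=-10.6881
step 5: x_pred=5.6148  r=-7.5748  x^+=1.6532  v^+=-5.3118  a^+=-28.6782
step 6: x_pred=-2.7658  r=-2.5342  x^+=-4.0912  v^+=-18.1959  a^+=-34.6969
step 7: x_pred=-14.1453  r=14.4453  x^+=-6.5904  v^+=-24.0214  a^+=-0.3892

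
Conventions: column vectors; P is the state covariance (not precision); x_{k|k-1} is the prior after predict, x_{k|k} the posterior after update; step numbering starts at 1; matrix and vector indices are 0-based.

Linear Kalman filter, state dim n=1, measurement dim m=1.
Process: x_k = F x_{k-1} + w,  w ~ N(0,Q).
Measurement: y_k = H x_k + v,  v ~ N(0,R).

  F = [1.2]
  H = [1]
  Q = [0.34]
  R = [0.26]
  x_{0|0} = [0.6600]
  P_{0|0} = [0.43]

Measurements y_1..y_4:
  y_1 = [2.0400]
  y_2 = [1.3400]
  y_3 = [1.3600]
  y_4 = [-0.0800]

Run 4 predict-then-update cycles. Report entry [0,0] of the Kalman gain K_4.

step 1: x^-=[0.7920]  P^-=[0.9592]  S=[1.2192]  K=[0.7867]  nu=[1.2480]  x^+=[1.7739]  P^+=[0.2046]
step 2: x^-=[2.1286]  P^-=[0.6346]  S=[0.8946]  K=[0.7094]  nu=[-0.7886]  x^+=[1.5692]  P^+=[0.1844]
step 3: x^-=[1.8831]  P^-=[0.6056]  S=[0.8656]  K=[0.6996]  nu=[-0.5231]  x^+=[1.5171]  P^+=[0.1819]
step 4: x^-=[1.8205]  P^-=[0.6019]  S=[0.8619]  K=[0.6984]  nu=[-1.9005]  x^+=[0.4933]  P^+=[0.1816]

K[0,0] = 0.6984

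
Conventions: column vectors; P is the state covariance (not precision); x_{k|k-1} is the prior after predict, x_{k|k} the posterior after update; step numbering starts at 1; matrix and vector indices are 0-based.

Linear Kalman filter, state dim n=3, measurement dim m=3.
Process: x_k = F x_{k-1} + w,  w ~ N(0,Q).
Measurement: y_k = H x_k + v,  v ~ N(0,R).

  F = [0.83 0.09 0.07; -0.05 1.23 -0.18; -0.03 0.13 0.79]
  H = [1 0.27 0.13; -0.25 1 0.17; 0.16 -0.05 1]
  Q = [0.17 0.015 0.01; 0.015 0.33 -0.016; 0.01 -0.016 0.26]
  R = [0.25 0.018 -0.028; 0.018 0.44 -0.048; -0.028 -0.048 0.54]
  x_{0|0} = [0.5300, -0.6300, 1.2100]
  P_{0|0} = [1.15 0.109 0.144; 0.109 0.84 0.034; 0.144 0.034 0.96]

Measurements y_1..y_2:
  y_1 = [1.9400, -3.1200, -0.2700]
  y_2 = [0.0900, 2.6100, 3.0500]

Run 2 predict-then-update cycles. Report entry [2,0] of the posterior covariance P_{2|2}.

P_post[2,0] = -0.0260

step 1: x^-=[0.4679, -1.0192, 0.8581]  P^-=[1.0072 0.1393 0.1526; 0.1393 1.6089 0.0061; 0.1526 0.0061 0.8737]  S=[1.5046 0.3719 0.3814; 0.3719 2.0566 -0.0241; 0.3814 -0.0241 1.4895]  K=[0.7485 -0.1773 0.0114; 0.2231 0.7246 -0.0803; 0.0103 0.0618 0.6011]  nu=[1.6357, -2.1297, -1.2539]  x^+=[2.0556, -2.0967, -0.0104]  P^+=[0.1914 -0.0109 -0.0375; -0.0109 0.3352 -0.0659; -0.0375 -0.0659 0.3240]
step 2: x^-=[1.5167, -2.6799, -0.3425]  P^-=[0.2994 0.0302 -0.0038; 0.0302 0.8779 -0.0690; -0.0038 -0.0690 0.4564]  S=[0.6315 0.2058 0.0451; 0.2058 1.3116 -0.0886; 0.0451 -0.0886 1.0114]  K=[0.5233 -0.1161 0.0086; 0.2123 0.6172 -0.0622; 0.0141 0.0359 0.4566]  nu=[-0.6586, 5.7273, 3.0158]  x^+=[0.5331, 0.5273, 1.2310]  P^+=[0.1331 -0.0044 -0.0260; -0.0044 0.2865 -0.0541; -0.0260 -0.0541 0.2459]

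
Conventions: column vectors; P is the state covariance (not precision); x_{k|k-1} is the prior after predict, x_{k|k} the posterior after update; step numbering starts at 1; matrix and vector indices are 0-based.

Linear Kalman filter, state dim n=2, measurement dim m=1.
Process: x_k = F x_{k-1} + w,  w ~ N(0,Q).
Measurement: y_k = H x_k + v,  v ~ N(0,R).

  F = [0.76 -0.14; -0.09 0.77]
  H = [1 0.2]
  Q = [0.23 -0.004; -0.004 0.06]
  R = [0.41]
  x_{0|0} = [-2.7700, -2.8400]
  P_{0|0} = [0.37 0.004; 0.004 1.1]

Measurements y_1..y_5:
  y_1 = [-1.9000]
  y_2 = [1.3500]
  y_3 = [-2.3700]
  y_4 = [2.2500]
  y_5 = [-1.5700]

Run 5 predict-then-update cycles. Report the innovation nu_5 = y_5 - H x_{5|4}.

innov = [-2.2292]

step 1: x^-=[-1.7076, -1.9375]  P^-=[0.4644 -0.1455; -0.1455 0.7146]  S=[0.8448]  K=[0.5153; -0.0030]  nu=[0.1951]  x^+=[-1.6071, -1.9381]  P^+=[0.2401 -0.1442; -0.1442 0.7146]
step 2: x^-=[-0.9500, -1.3477]  P^-=[0.4134 -0.1836; -0.1836 0.5056]  S=[0.7701]  K=[0.4891; -0.1072]  nu=[2.5696]  x^+=[0.3066, -1.6230]  P^+=[0.2292 -0.1433; -0.1433 0.4968]
step 3: x^-=[0.4603, -1.2773]  P^-=[0.4026 -0.1589; -0.1589 0.3763]  S=[0.7641]  K=[0.4853; -0.1095]  nu=[-2.5748]  x^+=[-0.7893, -0.9955]  P^+=[0.2226 -0.1183; -0.1183 0.3671]
step 4: x^-=[-0.4605, -0.6955]  P^-=[0.3910 -0.1295; -0.1295 0.2959]  S=[0.7610]  K=[0.4797; -0.0924]  nu=[2.8496]  x^+=[0.9065, -0.9589]  P^+=[0.2158 -0.0958; -0.0958 0.2894]
step 5: x^-=[0.8232, -0.8200]  P^-=[0.3807 -0.1072; -0.1072 0.2466]  S=[0.7577]  K=[0.4742; -0.0764]  nu=[-2.2292]  x^+=[-0.2338, -0.6496]  P^+=[0.2104 -0.0798; -0.0798 0.2422]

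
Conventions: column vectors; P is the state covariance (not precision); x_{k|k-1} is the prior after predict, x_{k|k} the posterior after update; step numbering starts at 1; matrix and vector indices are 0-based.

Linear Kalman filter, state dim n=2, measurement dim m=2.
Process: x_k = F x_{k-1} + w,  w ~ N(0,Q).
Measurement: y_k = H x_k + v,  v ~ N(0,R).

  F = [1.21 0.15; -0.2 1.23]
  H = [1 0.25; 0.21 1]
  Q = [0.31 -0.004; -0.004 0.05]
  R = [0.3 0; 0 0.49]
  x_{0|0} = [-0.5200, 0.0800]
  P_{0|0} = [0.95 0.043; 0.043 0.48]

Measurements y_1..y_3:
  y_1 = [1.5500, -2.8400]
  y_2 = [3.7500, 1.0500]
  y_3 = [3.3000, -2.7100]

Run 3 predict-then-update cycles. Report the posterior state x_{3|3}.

x_post = [3.9023, -2.7026]

step 1: x^-=[-0.6172, 0.2024]  P^-=[1.7273 -0.0826; -0.0826 0.7930]  S=[2.0356 0.4740; 0.4740 1.3245]  K=[0.8609 -0.0966; -0.0868 0.6167]  nu=[2.1166, -2.9128]  x^+=[1.4865, -1.7777]  P^+=[0.2851 -0.1072; -0.1072 0.3247]
step 2: x^-=[1.5320, -2.4839]  P^-=[0.6958 -0.1694; -0.1694 0.6054]  S=[0.9489 0.1191; 0.1191 1.0549]  K=[0.7013 -0.1013; -0.0881 0.5501]  nu=[2.8389, 3.2121]  x^+=[3.1976, -0.9670]  P^+=[0.2352 -0.0990; -0.0990 0.2903]
step 3: x^-=[3.7241, -1.8290]  P^-=[0.6249 -0.1517; -0.1517 0.5474]  S=[0.8832 0.1084; 0.1084 1.0012]  K=[0.6760 -0.0937; -0.0811 0.5237]  nu=[0.0332, -1.6631]  x^+=[3.9023, -2.7026]  P^+=[0.2262 -0.0934; -0.0934 0.2762]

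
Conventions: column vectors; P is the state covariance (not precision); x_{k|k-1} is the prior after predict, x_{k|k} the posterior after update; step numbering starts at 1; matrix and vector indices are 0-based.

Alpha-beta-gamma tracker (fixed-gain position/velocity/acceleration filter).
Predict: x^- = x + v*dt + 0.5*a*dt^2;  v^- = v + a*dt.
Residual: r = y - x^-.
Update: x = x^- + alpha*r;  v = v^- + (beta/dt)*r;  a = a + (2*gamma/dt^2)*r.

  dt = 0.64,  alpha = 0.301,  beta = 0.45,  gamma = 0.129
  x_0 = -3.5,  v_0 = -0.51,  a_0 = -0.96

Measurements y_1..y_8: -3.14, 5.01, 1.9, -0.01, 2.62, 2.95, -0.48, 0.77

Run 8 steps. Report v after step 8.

step 1: x_pred=-4.0230  r=0.8830  x^+=-3.7572  v^+=-0.5035  a^+=-0.4038
step 2: x_pred=-4.1622  r=9.1722  x^+=-1.4014  v^+=5.6872  a^+=5.3736
step 3: x_pred=3.3390  r=-1.4390  x^+=2.9058  v^+=8.1145  a^+=4.4672
step 4: x_pred=9.0140  r=-9.0240  x^+=6.2978  v^+=4.6285  a^+=-1.2169
step 5: x_pred=9.0108  r=-6.3908  x^+=7.0872  v^+=-0.6438  a^+=-5.2424
step 6: x_pred=5.6015  r=-2.6515  x^+=4.8034  v^+=-5.8633  a^+=-6.9125
step 7: x_pred=-0.3648  r=-0.1152  x^+=-0.3995  v^+=-10.3683  a^+=-6.9851
step 8: x_pred=-8.4657  r=9.2357  x^+=-5.6858  v^+=-8.3449  a^+=-1.1677

v_post = -8.3449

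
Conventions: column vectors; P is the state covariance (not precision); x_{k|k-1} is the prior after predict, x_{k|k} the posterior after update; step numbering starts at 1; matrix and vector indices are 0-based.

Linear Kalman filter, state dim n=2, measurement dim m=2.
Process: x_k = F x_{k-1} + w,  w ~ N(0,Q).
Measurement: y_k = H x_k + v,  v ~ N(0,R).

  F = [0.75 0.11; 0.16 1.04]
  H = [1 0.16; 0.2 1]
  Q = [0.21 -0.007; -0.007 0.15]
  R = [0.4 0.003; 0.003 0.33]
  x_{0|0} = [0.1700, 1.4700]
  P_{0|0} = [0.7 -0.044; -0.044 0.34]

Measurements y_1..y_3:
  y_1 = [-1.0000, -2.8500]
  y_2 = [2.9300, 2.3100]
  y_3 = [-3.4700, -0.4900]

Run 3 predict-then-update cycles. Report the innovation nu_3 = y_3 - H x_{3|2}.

step 1: x^-=[0.2892, 1.5560]  P^-=[0.6006 0.0808; 0.0808 0.5210]  S=[1.0398 0.2899; 0.2899 0.9074]  K=[0.5800 0.0362; -0.0079 0.5945]  nu=[-1.5382, -4.4638]  x^+=[-0.7643, -1.0858]  P^+=[0.2375 -0.0338; -0.0338 0.2029]
step 2: x^-=[-0.6926, -1.2515]  P^-=[0.3405 0.0177; 0.0177 0.3643]  S=[0.7555 0.1477; 0.1477 0.7150]  K=[0.4491 0.0273; 0.0001 0.5145]  nu=[3.8229, 3.7001]  x^+=[1.1251, 0.6522]  P^+=[0.1840 -0.0264; -0.0264 0.1751]
step 3: x^-=[0.9156, 0.8584]  P^-=[0.3112 0.0140; 0.0140 0.3353]  S=[0.7243 0.1333; 0.1333 0.6833]  K=[0.4276 0.0282; 0.0024 0.4943]  nu=[-4.5229, -1.5315]  x^+=[-1.0616, 0.0905]  P^+=[0.1750 -0.0244; -0.0244 0.1680]

innov = [-4.5229, -1.5315]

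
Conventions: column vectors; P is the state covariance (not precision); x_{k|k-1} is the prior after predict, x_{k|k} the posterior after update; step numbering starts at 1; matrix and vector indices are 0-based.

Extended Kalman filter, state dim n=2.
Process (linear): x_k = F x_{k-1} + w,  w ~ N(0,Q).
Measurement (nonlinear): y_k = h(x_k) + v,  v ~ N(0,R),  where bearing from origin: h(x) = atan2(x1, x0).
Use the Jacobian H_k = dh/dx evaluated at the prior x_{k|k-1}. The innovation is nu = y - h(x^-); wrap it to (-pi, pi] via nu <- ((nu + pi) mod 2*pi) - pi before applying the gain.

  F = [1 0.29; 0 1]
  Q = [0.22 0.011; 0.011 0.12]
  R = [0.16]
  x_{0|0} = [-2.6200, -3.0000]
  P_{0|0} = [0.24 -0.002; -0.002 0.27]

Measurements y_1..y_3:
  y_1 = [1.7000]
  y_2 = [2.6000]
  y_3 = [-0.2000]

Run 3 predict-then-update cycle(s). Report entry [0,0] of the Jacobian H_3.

step 1: x^-=[-3.4900, -3.0000]  P^-=[0.4815 0.0873; 0.0873 0.3900]  H_jac=[0.1416 -0.1648]  S=[0.1762]  K=[0.3055; -0.2946]  nu=[-2.1516]  x^+=[-4.1473, -2.3662]  P^+=[0.4651 0.1032; 0.1032 0.3747]
step 2: x^-=[-4.8335, -2.3662]  P^-=[0.7764 0.2228; 0.2228 0.4947]  H_jac=[0.0817 -0.1669]  S=[0.1729]  K=[0.1518; -0.3723]  nu=[-0.9968]  x^+=[-4.9849, -1.9951]  P^+=[0.7725 0.2326; 0.2326 0.4708]
step 3: x^-=[-5.5634, -1.9951]  P^-=[1.1670 0.3801; 0.3801 0.5908]  H_jac=[0.0571 -0.1593]  S=[0.1719]  K=[0.0356; -0.4211]  nu=[2.5973]  x^+=[-5.4711, -3.0888]  P^+=[1.1667 0.3827; 0.3827 0.5603]

H_jac[0,0] = 0.0571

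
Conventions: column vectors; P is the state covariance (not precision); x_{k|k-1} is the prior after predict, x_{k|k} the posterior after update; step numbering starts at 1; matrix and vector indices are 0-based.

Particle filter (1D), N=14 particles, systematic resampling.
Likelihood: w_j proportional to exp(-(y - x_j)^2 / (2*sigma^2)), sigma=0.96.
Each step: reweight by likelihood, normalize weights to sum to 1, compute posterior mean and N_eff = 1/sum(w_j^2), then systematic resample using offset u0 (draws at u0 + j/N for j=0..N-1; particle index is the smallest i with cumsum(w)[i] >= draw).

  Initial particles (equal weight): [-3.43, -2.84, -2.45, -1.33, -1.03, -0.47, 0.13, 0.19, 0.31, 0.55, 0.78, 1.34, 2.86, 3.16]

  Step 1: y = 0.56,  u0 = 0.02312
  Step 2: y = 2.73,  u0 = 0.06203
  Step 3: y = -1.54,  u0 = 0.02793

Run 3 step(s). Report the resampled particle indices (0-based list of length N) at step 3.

step 1: w=[0.0000, 0.0003, 0.0011, 0.0220, 0.0388, 0.0859, 0.1382, 0.1419, 0.1477, 0.1528, 0.1488, 0.1098, 0.0087, 0.0039]  mean=0.3619  Neff=7.8075  idx=[3, 5, 6, 6, 7, 7, 8, 8, 9, 9, 10, 10, 11, 11]
step 2: w=[0.0001, 0.0030, 0.0196, 0.0196, 0.0231, 0.0231, 0.0319, 0.0319, 0.0581, 0.0581, 0.0973, 0.0973, 0.2684, 0.2684]  mean=0.9673  Neff=5.7573  idx=[4, 7, 8, 10, 10, 11, 12, 12, 12, 12, 13, 13, 13, 13]
step 3: w=[0.2827, 0.2239, 0.1340, 0.0773, 0.0773, 0.0773, 0.0159, 0.0159, 0.0159, 0.0159, 0.0159, 0.0159, 0.0159, 0.0159]  mean=0.5485  Neff=5.9534  idx=[0, 0, 0, 0, 1, 1, 1, 2, 2, 3, 4, 5, 6, 11]

resampled_idx = [0, 0, 0, 0, 1, 1, 1, 2, 2, 3, 4, 5, 6, 11]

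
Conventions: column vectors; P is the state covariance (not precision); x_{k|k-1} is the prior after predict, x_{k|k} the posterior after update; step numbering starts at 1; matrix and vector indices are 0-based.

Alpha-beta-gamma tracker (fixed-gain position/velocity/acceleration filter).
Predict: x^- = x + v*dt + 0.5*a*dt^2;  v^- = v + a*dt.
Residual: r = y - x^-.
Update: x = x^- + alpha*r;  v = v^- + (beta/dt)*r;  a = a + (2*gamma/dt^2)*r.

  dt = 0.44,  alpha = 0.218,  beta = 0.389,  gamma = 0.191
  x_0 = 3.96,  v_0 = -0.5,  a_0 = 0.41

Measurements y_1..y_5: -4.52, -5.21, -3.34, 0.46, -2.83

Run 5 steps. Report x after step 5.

x_post = -9.6463

step 1: x_pred=3.7797  r=-8.2997  x^+=1.9704  v^+=-7.6573  a^+=-15.9665
step 2: x_pred=-2.9444  r=-2.2656  x^+=-3.4383  v^+=-16.6855  a^+=-20.4368
step 3: x_pred=-12.7582  r=9.4182  x^+=-10.7050  v^+=-17.3512  a^+=-1.8534
step 4: x_pred=-18.5190  r=18.9790  x^+=-14.3815  v^+=-1.3875  a^+=35.5948
step 5: x_pred=-11.5465  r=8.7165  x^+=-9.6463  v^+=21.9803  a^+=52.7936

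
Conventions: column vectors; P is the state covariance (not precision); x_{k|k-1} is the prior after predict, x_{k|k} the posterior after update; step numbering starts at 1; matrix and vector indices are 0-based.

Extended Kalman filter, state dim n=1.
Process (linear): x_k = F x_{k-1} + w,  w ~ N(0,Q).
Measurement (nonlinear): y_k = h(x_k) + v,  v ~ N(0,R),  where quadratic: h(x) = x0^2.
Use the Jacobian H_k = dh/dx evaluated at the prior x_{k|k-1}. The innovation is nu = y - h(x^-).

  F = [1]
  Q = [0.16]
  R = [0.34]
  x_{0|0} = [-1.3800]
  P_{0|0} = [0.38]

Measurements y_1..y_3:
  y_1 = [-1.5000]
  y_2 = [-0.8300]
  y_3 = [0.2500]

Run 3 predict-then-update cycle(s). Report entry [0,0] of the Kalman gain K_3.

step 1: x^-=[-1.3800]  P^-=[0.5400]  H_jac=[-2.7600]  S=[4.4535]  K=[-0.3347]  nu=[-3.4044]  x^+=[-0.2407]  P^+=[0.0412]
step 2: x^-=[-0.2407]  P^-=[0.2012]  H_jac=[-0.4814]  S=[0.3866]  K=[-0.2505]  nu=[-0.8879]  x^+=[-0.0182]  P^+=[0.1770]
step 3: x^-=[-0.0182]  P^-=[0.3370]  H_jac=[-0.0365]  S=[0.3404]  K=[-0.0361]  nu=[0.2497]  x^+=[-0.0272]  P^+=[0.3365]

K[0,0] = -0.0361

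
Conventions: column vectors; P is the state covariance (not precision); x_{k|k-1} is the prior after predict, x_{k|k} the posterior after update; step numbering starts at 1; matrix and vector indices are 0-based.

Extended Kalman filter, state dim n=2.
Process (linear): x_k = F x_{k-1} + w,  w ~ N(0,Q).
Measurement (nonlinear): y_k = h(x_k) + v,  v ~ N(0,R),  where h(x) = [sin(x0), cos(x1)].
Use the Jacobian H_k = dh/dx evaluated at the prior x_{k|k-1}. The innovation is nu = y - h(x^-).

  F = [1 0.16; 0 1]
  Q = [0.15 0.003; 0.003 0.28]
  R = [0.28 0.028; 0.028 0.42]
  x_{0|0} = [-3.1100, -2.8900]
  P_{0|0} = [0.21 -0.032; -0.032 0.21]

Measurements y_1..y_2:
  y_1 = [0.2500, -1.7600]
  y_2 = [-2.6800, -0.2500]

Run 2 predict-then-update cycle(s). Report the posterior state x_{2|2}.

step 1: x^-=[-3.5724, -2.8900]  P^-=[0.3551 0.0046; 0.0046 0.4900]  H_jac=[-0.9086 0.0000; 0.0000 0.2489]  S=[0.5732 0.0270; 0.0270 0.4504]  K=[-0.5647 0.0363; -0.0201 0.2721]  nu=[-0.1676, -0.7915]  x^+=[-3.5065, -3.1020]  P^+=[0.1729 -0.0022; -0.0022 0.4567]
step 2: x^-=[-4.0028, -3.1020]  P^-=[0.3339 0.0739; 0.0739 0.7367]  H_jac=[-0.6515 0.0000; 0.0000 0.0396]  S=[0.4217 0.0261; 0.0261 0.4212]  K=[-0.5182 0.0391; -0.1189 0.0767]  nu=[-3.4387, 0.7492]  x^+=[-2.1916, -2.6357]  P^+=[0.2210 0.0478; 0.0478 0.7288]

x_post = [-2.1916, -2.6357]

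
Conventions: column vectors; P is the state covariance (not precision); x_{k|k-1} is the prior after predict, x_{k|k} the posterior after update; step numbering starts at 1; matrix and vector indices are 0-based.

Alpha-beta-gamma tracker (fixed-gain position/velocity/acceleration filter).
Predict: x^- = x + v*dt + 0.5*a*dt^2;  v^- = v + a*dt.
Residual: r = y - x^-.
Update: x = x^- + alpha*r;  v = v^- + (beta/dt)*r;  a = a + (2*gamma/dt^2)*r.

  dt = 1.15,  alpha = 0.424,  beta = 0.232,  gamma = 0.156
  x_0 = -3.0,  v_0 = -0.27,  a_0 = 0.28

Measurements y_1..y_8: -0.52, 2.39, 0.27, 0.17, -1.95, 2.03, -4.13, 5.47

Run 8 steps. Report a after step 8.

step 1: x_pred=-3.1254  r=2.6054  x^+=-2.0207  v^+=0.5776  a^+=0.8946
step 2: x_pred=-0.7649  r=3.1549  x^+=0.5728  v^+=2.2429  a^+=1.6389
step 3: x_pred=4.2359  r=-3.9659  x^+=2.5543  v^+=3.3276  a^+=0.7033
step 4: x_pred=6.8461  r=-6.6761  x^+=4.0155  v^+=2.7896  a^+=-0.8717
step 5: x_pred=6.6470  r=-8.5970  x^+=3.0019  v^+=0.0527  a^+=-2.8999
step 6: x_pred=1.1450  r=0.8850  x^+=1.5202  v^+=-3.1036  a^+=-2.6911
step 7: x_pred=-3.8284  r=-0.3016  x^+=-3.9563  v^+=-6.2592  a^+=-2.7623
step 8: x_pred=-12.9809  r=18.4509  x^+=-5.1577  v^+=-5.7135  a^+=1.5906

a_post = 1.5906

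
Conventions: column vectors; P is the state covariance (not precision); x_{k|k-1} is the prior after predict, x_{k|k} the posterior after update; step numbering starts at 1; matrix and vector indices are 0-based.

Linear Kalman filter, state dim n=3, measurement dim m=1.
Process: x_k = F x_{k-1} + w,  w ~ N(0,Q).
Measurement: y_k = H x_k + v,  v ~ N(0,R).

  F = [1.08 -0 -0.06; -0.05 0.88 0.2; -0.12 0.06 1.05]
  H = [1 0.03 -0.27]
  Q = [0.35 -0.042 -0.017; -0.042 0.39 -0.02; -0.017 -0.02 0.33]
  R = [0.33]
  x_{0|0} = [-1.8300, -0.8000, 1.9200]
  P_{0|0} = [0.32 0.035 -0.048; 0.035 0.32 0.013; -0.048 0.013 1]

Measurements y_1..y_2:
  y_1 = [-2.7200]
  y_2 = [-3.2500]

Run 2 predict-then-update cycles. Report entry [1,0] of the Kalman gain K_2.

K[1,0] = -0.1176

step 1: x^-=[-2.0916, -0.2285, 2.1876]  P^-=[0.7331 -0.0492 -0.1740; -0.0492 0.6811 0.2209; -0.1740 0.2209 1.4515]  S=[1.2569]  K=[0.6194; -0.0703; -0.4450]  nu=[-0.0309]  x^+=[-2.1107, -0.2263, 2.2013]  P^+=[0.2508 0.0056 0.1724; 0.0056 0.6748 0.1815; 0.1724 0.1815 1.2026]
step 2: x^-=[-2.4117, 0.3466, 2.5511]  P^-=[0.6245 -0.0365 0.0712; -0.0365 1.0213 0.4258; 0.0712 0.4258 1.6413]  S=[1.0275]  K=[0.5880; -0.1176; -0.3495]  nu=[-0.1599]  x^+=[-2.5057, 0.3654, 2.6070]  P^+=[0.2692 0.0345 0.2824; 0.0345 1.0071 0.3835; 0.2824 0.3835 1.5157]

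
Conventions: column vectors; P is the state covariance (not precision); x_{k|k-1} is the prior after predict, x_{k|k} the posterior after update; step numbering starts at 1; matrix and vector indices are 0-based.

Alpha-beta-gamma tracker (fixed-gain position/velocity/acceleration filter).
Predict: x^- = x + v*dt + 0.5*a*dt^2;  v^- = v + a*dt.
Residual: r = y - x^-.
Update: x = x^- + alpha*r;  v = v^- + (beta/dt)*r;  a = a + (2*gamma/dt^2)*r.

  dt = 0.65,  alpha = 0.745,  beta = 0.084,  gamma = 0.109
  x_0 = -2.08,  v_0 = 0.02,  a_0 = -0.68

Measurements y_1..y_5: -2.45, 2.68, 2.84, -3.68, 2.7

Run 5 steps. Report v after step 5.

step 1: x_pred=-2.2107  r=-0.2393  x^+=-2.3890  v^+=-0.4529  a^+=-0.8035
step 2: x_pred=-2.8531  r=5.5331  x^+=1.2691  v^+=-0.2602  a^+=2.0515
step 3: x_pred=1.5333  r=1.3067  x^+=2.5068  v^+=1.2422  a^+=2.7257
step 4: x_pred=3.8900  r=-7.5700  x^+=-1.7497  v^+=2.0356  a^+=-1.1803
step 5: x_pred=-0.6759  r=3.3759  x^+=1.8392  v^+=1.7047  a^+=0.5616

v_post = 1.7047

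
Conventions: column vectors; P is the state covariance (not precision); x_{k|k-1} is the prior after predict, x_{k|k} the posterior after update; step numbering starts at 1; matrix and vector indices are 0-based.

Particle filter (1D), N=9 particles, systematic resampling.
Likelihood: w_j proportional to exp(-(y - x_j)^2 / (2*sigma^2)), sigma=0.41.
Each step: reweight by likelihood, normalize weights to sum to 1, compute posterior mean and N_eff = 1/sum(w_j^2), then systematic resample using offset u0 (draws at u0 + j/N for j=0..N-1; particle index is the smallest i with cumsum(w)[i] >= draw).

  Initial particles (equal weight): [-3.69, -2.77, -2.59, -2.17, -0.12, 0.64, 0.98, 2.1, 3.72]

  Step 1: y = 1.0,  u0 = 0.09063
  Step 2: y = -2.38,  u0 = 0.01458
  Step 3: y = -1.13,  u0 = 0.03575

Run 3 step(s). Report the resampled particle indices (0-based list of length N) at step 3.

step 1: w=[0.0000, 0.0000, 0.0000, 0.0000, 0.0139, 0.3931, 0.5773, 0.0158, 0.0000]  mean=0.8488  Neff=2.0484  idx=[5, 5, 5, 6, 6, 6, 6, 6, 6]
step 2: w=[0.3323, 0.3323, 0.3323, 0.0005, 0.0005, 0.0005, 0.0005, 0.0005, 0.0005]  mean=0.6411  Neff=3.0189  idx=[0, 0, 0, 1, 1, 1, 2, 2, 2]
step 3: w=[0.1111, 0.1111, 0.1111, 0.1111, 0.1111, 0.1111, 0.1111, 0.1111, 0.1111]  mean=0.6400  Neff=9.0000  idx=[0, 1, 2, 3, 4, 5, 6, 7, 8]

resampled_idx = [0, 1, 2, 3, 4, 5, 6, 7, 8]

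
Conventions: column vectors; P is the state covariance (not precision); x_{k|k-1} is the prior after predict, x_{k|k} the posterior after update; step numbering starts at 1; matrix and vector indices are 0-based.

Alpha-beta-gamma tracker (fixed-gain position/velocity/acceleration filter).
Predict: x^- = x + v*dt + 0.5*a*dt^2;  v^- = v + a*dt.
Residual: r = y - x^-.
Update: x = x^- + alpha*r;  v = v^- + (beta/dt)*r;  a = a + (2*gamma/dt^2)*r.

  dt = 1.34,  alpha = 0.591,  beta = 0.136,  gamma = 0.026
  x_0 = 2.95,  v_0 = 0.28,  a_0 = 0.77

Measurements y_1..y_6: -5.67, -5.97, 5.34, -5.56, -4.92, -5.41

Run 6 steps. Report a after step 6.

a_post = -0.0253

step 1: x_pred=4.0165  r=-9.6865  x^+=-1.7082  v^+=0.3287  a^+=0.4895
step 2: x_pred=-0.8283  r=-5.1417  x^+=-3.8671  v^+=0.4628  a^+=0.3406
step 3: x_pred=-2.9412  r=8.2812  x^+=1.9530  v^+=1.7596  a^+=0.5804
step 4: x_pred=4.8320  r=-10.3920  x^+=-1.3097  v^+=1.4826  a^+=0.2795
step 5: x_pred=0.9279  r=-5.8479  x^+=-2.5282  v^+=1.2636  a^+=0.1101
step 6: x_pred=-0.7361  r=-4.6739  x^+=-3.4984  v^+=0.9368  a^+=-0.0253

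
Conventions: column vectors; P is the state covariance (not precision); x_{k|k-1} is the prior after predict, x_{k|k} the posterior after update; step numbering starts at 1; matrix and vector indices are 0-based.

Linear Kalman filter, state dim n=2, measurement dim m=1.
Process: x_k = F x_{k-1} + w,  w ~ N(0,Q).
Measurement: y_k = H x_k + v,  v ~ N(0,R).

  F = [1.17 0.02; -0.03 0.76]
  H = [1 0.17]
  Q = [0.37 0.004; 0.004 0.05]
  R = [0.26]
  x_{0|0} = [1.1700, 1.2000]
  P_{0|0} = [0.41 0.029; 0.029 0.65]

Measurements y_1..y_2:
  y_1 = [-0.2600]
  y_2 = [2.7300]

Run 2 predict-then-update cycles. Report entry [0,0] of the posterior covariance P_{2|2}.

step 1: x^-=[1.3929, 0.8769]  P^-=[0.9329 0.0253; 0.0253 0.4245]  S=[1.2137]  K=[0.7721; 0.0803]  nu=[-1.8020]  x^+=[0.0015, 0.7323]  P^+=[0.2092 -0.0500; -0.0500 0.4167]
step 2: x^-=[0.0164, 0.5565]  P^-=[0.6543 -0.0414; -0.0414 0.2931]  S=[0.9087]  K=[0.7123; 0.0093]  nu=[2.6190]  x^+=[1.8819, 0.5808]  P^+=[0.1933 -0.0474; -0.0474 0.2931]

P_post[0,0] = 0.1933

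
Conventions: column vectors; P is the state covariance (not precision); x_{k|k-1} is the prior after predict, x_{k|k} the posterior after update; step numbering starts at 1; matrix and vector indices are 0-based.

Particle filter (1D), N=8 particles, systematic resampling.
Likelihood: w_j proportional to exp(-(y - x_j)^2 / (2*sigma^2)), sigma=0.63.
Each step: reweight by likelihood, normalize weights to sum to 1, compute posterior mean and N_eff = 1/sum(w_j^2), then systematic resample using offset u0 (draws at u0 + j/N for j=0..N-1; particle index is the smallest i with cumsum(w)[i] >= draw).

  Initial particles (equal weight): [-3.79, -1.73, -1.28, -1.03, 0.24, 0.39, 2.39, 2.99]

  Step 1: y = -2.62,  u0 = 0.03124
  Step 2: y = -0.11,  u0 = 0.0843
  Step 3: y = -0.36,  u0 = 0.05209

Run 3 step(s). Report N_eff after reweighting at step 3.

step 1: w=[0.2574, 0.5324, 0.1504, 0.0598, 0.0000, 0.0000, 0.0000, 0.0000]  mean=-2.1507  Neff=2.6605  idx=[0, 0, 1, 1, 1, 1, 1, 2]
step 2: w=[0.0000, 0.0000, 0.1014, 0.1014, 0.1014, 0.1014, 0.1014, 0.4930]  mean=-1.5081  Neff=3.3956  idx=[2, 4, 5, 6, 7, 7, 7, 7]
step 3: w=[0.0536, 0.0536, 0.0536, 0.0536, 0.1964, 0.1964, 0.1964, 0.1964]  mean=-1.3765  Neff=6.0327  idx=[0, 3, 4, 5, 5, 6, 6, 7]

N_eff = 6.0327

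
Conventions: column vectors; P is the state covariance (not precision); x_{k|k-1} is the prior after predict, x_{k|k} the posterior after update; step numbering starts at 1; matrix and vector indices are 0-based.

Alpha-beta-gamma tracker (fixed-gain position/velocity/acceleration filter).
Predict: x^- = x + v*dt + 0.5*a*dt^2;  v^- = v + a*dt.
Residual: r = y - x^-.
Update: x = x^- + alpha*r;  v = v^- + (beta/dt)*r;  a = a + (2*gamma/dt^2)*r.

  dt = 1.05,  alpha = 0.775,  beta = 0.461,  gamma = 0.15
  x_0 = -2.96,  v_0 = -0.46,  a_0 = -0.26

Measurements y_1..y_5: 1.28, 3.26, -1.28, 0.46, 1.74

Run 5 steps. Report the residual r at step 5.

step 1: x_pred=-3.5863  r=4.8663  x^+=0.1851  v^+=1.4035  a^+=1.0642
step 2: x_pred=2.2454  r=1.0146  x^+=3.0317  v^+=2.9664  a^+=1.3402
step 3: x_pred=6.8852  r=-8.1652  x^+=0.5572  v^+=0.7887  a^+=-0.8816
step 4: x_pred=0.8993  r=-0.4393  x^+=0.5589  v^+=-0.3298  a^+=-1.0011
step 5: x_pred=-0.3394  r=2.0794  x^+=1.2721  v^+=-0.4681  a^+=-0.4353

resid = 2.0794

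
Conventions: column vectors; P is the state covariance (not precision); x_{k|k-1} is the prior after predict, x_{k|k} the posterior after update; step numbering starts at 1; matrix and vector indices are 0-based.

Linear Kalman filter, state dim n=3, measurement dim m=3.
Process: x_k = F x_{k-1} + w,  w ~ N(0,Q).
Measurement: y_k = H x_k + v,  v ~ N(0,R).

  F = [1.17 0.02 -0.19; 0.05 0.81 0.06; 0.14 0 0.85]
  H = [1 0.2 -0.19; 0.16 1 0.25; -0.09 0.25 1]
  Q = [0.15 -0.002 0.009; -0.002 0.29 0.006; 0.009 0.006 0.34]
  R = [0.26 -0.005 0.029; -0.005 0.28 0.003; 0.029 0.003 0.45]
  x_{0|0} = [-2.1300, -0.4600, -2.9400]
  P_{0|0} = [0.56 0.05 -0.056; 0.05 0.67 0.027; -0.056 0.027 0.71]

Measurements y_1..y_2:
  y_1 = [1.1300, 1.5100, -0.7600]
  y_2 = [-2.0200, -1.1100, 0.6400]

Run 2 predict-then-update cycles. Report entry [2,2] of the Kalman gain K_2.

step 1: x^-=[-1.9427, -0.6555, -2.7972]  P^-=[0.9695 0.0734 -0.0675; 0.0734 0.7399 0.0675; -0.0675 0.0675 0.8506]  S=[1.3397 0.3092 -0.2242; 0.3092 1.1497 0.4455; -0.2242 0.4455 1.3973]  K=[0.7576 -0.0330 0.0344; -0.0109 0.6890 -0.0454; -0.0621 0.0144 0.6106]  nu=[2.6723, 3.1756, 2.0262]  x^+=[0.0469, 1.4112, -1.6801]  P^+=[0.2259 -0.0677 0.0746; -0.0677 0.2238 -0.0807; 0.0746 -0.0807 0.2999]
step 2: x^-=[0.4023, 1.0446, -1.4215]  P^-=[0.4344 -0.0360 0.0682; -0.0360 0.4256 -0.0366; 0.0682 -0.0366 0.5789]  S=[0.6948 0.1051 -0.0433; 0.1051 0.7286 0.2202; -0.0433 0.2202 1.0300]  K=[0.6045 -0.0335 0.0522; -0.0106 0.5815 -0.0538; -0.0373 0.0042 0.5447]  nu=[-2.9013, -1.8636, 1.8366]  x^+=[-1.1933, -0.1073, -0.3207]  P^+=[0.1846 -0.0599 0.0725; -0.0599 0.1913 -0.0760; 0.0725 -0.0760 0.2696]

K[2,2] = 0.5447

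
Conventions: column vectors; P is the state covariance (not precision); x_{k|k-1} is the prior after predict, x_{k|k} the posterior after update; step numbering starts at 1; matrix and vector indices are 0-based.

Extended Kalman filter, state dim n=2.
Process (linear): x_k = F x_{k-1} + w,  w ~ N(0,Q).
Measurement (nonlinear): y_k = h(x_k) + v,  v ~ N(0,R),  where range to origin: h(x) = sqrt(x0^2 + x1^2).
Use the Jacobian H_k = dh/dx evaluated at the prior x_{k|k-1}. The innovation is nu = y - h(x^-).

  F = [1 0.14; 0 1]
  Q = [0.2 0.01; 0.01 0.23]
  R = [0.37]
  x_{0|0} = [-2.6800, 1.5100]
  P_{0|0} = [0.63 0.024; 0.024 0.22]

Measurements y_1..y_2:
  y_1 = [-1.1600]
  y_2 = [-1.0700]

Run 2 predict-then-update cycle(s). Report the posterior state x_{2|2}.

x_post = [-0.4574, -0.3273]

step 1: x^-=[-2.4686, 1.5100]  P^-=[0.8410 0.0648; 0.0648 0.4500]  H_jac=[-0.8531 0.5218]  S=[1.0469]  K=[-0.6530; 0.1715]  nu=[-4.0538]  x^+=[0.1787, 0.8148]  P^+=[0.3946 0.1820; 0.1820 0.4192]
step 2: x^-=[0.2927, 0.8148]  P^-=[0.6538 0.2507; 0.2507 0.6492]  H_jac=[0.3381 0.9411]  S=[1.1793]  K=[0.3875; 0.5900]  nu=[-1.9358]  x^+=[-0.4574, -0.3273]  P^+=[0.4767 -0.0189; -0.0189 0.2387]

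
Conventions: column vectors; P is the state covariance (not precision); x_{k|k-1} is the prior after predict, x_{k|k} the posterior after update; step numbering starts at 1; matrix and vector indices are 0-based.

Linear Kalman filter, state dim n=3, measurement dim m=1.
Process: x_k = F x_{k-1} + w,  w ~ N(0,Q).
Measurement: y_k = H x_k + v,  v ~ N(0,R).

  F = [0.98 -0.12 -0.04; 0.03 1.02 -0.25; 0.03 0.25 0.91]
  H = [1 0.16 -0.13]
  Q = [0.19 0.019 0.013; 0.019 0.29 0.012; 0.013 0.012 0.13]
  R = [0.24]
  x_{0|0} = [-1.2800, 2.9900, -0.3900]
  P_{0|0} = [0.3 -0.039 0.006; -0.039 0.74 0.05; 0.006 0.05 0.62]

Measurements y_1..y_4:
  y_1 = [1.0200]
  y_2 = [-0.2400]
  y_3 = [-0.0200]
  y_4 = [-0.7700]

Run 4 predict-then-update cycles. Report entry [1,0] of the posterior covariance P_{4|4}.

step 1: x^-=[-1.5976, 3.1089, 0.3542]  P^-=[0.4990 -0.0974 -0.0330; -0.0974 1.0709 0.1018; -0.0330 0.1018 0.7124]  S=[0.7516]  K=[0.6488; 0.0808; -0.1454]  nu=[2.1662]  x^+=[-0.1921, 3.2838, 0.0392]  P^+=[0.1825 -0.1368 0.0379; -0.1368 1.0660 0.1107; 0.0379 0.1107 0.6965]
step 2: x^-=[-0.5838, 3.3340, 0.8508]  P^-=[0.4120 -0.2459 -0.0514; -0.2459 1.3774 0.2169; -0.0514 0.2169 0.8240]  S=[0.6269]  K=[0.6052; -0.0857; -0.1975]  nu=[-0.0790]  x^+=[-0.6316, 3.3407, 0.8664]  P^+=[0.1825 -0.2134 0.0235; -0.2134 1.3728 0.2063; 0.0235 0.2063 0.7995]
step 3: x^-=[-1.0546, 3.1720, 1.6047]  P^-=[0.4366 -0.3563 -0.1071; -0.3563 1.6498 0.3512; -0.1071 0.3512 0.9700]  S=[0.6345]  K=[0.6203; -0.2174; -0.2789]  nu=[0.7356]  x^+=[-0.5983, 3.0120, 1.3995]  P^+=[0.1925 -0.2707 0.0027; -0.2707 1.6198 0.3128; 0.0027 0.3128 0.9206]
step 4: x^-=[-1.0037, 2.7045, 2.0086]  P^-=[0.4662 -0.4380 -0.1637; -0.4380 1.8568 0.4763; -0.1637 0.4763 1.1322]  S=[0.6554]  K=[0.6368; -0.3095; -0.3580]  nu=[0.0621]  x^+=[-0.9642, 2.6852, 1.9864]  P^+=[0.2004 -0.3089 -0.0143; -0.3089 1.7940 0.4037; -0.0143 0.4037 1.0482]

P_post[1,0] = -0.3089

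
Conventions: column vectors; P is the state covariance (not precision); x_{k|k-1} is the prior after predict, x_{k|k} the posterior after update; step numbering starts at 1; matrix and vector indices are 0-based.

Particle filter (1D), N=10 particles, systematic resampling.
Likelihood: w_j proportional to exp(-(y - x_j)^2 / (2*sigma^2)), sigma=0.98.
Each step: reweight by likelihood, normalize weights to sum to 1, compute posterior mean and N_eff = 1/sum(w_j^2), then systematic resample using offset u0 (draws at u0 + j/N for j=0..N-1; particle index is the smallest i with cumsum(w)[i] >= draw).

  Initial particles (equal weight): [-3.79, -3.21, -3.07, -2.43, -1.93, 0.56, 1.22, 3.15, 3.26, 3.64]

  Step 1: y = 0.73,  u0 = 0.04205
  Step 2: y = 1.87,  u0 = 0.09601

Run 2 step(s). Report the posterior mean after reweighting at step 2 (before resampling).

step 1: w=[0.0000, 0.0002, 0.0003, 0.0028, 0.0126, 0.4939, 0.4425, 0.0238, 0.0179, 0.0061]  mean=0.9395  Neff=2.2684  idx=[5, 5, 5, 5, 5, 6, 6, 6, 6, 6]
step 2: w=[0.0675, 0.0675, 0.0675, 0.0675, 0.0675, 0.1325, 0.1325, 0.1325, 0.1325, 0.1325]  mean=0.9971  Neff=9.0470  idx=[1, 2, 4, 5, 6, 6, 7, 8, 9, 9]

post_mean = 0.9971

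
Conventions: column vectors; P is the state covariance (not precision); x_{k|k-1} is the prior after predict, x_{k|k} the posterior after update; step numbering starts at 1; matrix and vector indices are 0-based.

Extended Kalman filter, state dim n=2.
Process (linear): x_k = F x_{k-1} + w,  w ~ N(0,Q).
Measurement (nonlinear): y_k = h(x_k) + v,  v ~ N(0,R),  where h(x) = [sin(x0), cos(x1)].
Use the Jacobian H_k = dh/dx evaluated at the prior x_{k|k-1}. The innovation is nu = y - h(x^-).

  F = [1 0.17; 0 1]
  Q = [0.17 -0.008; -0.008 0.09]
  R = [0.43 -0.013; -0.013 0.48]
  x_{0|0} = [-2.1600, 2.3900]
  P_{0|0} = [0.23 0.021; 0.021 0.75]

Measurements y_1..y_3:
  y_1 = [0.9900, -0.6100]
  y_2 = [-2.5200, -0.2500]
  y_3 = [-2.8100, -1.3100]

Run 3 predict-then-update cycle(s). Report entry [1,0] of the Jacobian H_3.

step 1: x^-=[-1.7537, 2.3900]  P^-=[0.4288 0.1405; 0.1405 0.8400]  H_jac=[-0.1819 0.0000; 0.0000 -0.6828]  S=[0.4442 0.0044; 0.0044 0.8716]  K=[-0.1745 -0.1092; -0.0509 -0.6578]  nu=[1.9733, 0.1206]  x^+=[-2.1112, 2.2101]  P^+=[0.4047 0.0734; 0.0734 0.4614]
step 2: x^-=[-1.7355, 2.2101]  P^-=[0.6130 0.1439; 0.1439 0.5514]  H_jac=[-0.1639 0.0000; 0.0000 -0.8025]  S=[0.4465 0.0059; 0.0059 0.8351]  K=[-0.2233 -0.1367; -0.0458 -0.5296]  nu=[-1.5335, 0.3467]  x^+=[-1.4404, 2.0968]  P^+=[0.5748 0.0781; 0.0781 0.3160]
step 3: x^-=[-1.0840, 2.0968]  P^-=[0.7805 0.1238; 0.1238 0.4060]  H_jac=[0.4678 0.0000; 0.0000 -0.8648]  S=[0.6008 -0.0631; -0.0631 0.7837]  K=[0.5984 -0.0885; 0.0498 -0.4441]  nu=[-1.9262, -0.8079]  x^+=[-2.1652, 2.3596]  P^+=[0.5525 0.0581; 0.0581 0.2472]

H_jac[1,0] = 0.0000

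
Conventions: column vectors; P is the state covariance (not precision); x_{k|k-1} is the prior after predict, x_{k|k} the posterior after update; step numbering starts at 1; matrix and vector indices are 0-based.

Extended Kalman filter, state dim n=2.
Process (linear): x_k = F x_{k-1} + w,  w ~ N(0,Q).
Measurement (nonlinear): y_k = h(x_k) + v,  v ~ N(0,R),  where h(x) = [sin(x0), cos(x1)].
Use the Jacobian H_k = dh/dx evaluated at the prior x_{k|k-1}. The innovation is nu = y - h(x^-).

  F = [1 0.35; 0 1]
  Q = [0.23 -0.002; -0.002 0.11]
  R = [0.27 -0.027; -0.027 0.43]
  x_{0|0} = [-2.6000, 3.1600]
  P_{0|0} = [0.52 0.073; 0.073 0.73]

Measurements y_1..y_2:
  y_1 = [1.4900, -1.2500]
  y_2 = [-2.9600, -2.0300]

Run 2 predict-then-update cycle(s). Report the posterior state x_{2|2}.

x_post = [-2.6111, 1.8526]

step 1: x^-=[-1.4940, 3.1600]  P^-=[0.8905 0.3265; 0.3265 0.8400]  H_jac=[0.0767 0.0000; 0.0000 0.0184]  S=[0.2752 -0.0265; -0.0265 0.4303]  K=[0.2511 0.0295; 0.0950 0.0418]  nu=[2.4871, -0.2502]  x^+=[-0.8770, 3.3859]  P^+=[0.8732 0.3198; 0.3198 0.8370]
step 2: x^-=[0.3081, 3.3859]  P^-=[1.4296 0.6107; 0.6107 0.9470]  H_jac=[0.9529 0.0000; 0.0000 0.2419]  S=[1.5681 0.1138; 0.1138 0.4854]  K=[0.8613 0.1025; 0.3427 0.3916]  nu=[-3.2633, -1.0597]  x^+=[-2.6111, 1.8526]  P^+=[0.2411 0.0860; 0.0860 0.6578]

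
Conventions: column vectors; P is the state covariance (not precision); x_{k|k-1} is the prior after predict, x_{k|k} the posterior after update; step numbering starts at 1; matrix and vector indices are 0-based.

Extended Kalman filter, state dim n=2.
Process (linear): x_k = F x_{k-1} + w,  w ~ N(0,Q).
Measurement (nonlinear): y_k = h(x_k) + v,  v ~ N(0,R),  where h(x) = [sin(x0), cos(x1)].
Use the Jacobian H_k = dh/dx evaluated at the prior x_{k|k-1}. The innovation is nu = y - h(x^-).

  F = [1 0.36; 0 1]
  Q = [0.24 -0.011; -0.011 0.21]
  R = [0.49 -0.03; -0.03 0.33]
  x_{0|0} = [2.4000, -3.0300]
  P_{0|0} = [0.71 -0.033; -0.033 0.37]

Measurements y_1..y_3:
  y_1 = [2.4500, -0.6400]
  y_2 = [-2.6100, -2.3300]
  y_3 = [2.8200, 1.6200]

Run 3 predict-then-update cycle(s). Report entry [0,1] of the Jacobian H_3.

H_jac[0,1] = 0.0000

step 1: x^-=[1.3092, -3.0300]  P^-=[0.9742 0.0892; 0.0892 0.5800]  H_jac=[0.2586 0.0000; 0.0000 0.1114]  S=[0.5552 -0.0274; -0.0274 0.3372]  K=[0.4571 0.0666; 0.0512 0.1957]  nu=[1.4840, 0.3538]  x^+=[2.0112, -2.8847]  P^+=[0.8584 0.0743; 0.0743 0.5662]
step 2: x^-=[0.9727, -2.8847]  P^-=[1.2253 0.2672; 0.2672 0.7762]  H_jac=[0.5631 0.0000; 0.0000 0.2540]  S=[0.8785 0.0082; 0.0082 0.3801]  K=[0.7839 0.1616; 0.1664 0.5152]  nu=[-3.4364, -1.3628]  x^+=[-1.9412, -4.1587]  P^+=[0.6735 0.1174; 0.1174 0.6496]
step 3: x^-=[-3.4384, -4.1587]  P^-=[1.0822 0.3402; 0.3402 0.8596]  H_jac=[-0.9563 0.0000; 0.0000 -0.8506]  S=[1.4796 0.2467; 0.2467 0.9519]  K=[-0.6780 -0.1283; -0.0959 -0.7432]  nu=[2.5276, 2.1458]  x^+=[-5.4273, -5.9960]  P^+=[0.3434 0.0258; 0.0258 0.2849]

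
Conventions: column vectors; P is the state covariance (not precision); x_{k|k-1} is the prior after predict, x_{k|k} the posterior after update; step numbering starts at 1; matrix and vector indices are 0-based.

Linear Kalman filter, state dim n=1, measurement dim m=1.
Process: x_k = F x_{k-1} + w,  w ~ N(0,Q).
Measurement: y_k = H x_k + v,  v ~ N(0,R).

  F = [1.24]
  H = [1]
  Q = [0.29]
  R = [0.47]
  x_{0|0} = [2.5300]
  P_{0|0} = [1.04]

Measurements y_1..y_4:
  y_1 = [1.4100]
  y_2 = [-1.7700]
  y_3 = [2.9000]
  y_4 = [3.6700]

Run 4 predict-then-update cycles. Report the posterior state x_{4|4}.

step 1: x^-=[3.1372]  P^-=[1.8891]  S=[2.3591]  K=[0.8008]  nu=[-1.7272]  x^+=[1.7541]  P^+=[0.3764]
step 2: x^-=[2.1751]  P^-=[0.8687]  S=[1.3387]  K=[0.6489]  nu=[-3.9451]  x^+=[-0.3849]  P^+=[0.3050]
step 3: x^-=[-0.4773]  P^-=[0.7590]  S=[1.2290]  K=[0.6176]  nu=[3.3773]  x^+=[1.6084]  P^+=[0.2903]
step 4: x^-=[1.9944]  P^-=[0.7363]  S=[1.2063]  K=[0.6104]  nu=[1.6756]  x^+=[3.0171]  P^+=[0.2869]

x_post = [3.0171]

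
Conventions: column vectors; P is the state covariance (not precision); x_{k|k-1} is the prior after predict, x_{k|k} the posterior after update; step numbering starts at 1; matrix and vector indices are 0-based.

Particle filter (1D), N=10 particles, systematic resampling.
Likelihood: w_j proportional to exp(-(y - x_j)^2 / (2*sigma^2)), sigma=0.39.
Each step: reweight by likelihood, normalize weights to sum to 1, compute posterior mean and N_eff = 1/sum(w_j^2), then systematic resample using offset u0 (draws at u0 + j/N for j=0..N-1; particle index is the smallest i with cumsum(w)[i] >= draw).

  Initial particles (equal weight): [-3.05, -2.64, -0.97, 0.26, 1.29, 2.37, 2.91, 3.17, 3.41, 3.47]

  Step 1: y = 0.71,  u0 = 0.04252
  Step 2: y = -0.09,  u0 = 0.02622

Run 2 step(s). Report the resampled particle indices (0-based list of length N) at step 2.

resampled_idx = [0, 0, 1, 1, 2, 3, 3, 4, 4, 5]

step 1: w=[0.0000, 0.0000, 0.0001, 0.6081, 0.3916, 0.0001, 0.0000, 0.0000, 0.0000, 0.0000]  mean=0.6635  Neff=1.9113  idx=[3, 3, 3, 3, 3, 3, 4, 4, 4, 4]
step 2: w=[0.1663, 0.1663, 0.1663, 0.1663, 0.1663, 0.1663, 0.0005, 0.0005, 0.0005, 0.0005]  mean=0.2620  Neff=6.0229  idx=[0, 0, 1, 1, 2, 3, 3, 4, 4, 5]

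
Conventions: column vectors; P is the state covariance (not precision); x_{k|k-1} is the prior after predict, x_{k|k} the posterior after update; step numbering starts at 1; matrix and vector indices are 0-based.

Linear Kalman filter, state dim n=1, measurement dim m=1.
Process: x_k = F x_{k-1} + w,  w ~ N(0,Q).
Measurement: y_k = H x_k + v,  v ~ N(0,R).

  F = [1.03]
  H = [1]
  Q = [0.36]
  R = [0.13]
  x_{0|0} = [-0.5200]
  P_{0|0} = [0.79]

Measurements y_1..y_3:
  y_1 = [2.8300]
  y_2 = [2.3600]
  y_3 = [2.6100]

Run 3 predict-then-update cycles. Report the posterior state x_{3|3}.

x_post = [2.5813]

step 1: x^-=[-0.5356]  P^-=[1.1981]  S=[1.3281]  K=[0.9021]  nu=[3.3656]  x^+=[2.5006]  P^+=[0.1173]
step 2: x^-=[2.5756]  P^-=[0.4844]  S=[0.6144]  K=[0.7884]  nu=[-0.2156]  x^+=[2.4056]  P^+=[0.1025]
step 3: x^-=[2.4778]  P^-=[0.4687]  S=[0.5987]  K=[0.7829]  nu=[0.1322]  x^+=[2.5813]  P^+=[0.1018]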